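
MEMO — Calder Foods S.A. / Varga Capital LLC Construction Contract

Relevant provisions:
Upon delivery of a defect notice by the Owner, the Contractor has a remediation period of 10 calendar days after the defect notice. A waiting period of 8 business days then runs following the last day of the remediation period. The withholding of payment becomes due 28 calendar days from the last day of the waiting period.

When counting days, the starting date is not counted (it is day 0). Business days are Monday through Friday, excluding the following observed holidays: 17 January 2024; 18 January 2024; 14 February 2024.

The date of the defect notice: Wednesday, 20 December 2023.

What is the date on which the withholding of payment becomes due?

7 February 2024

The last day of the remediation period: 10 calendar days after 20 December 2023 is 30 December 2023.
From Saturday, 30 December 2023, 8 business days (Jan 1, Jan 2, Jan 3, Jan 4, Jan 5, Jan 8, Jan 9, Jan 10, skipping weekends) brings us to Wednesday, 10 January 2024, which is the last day of the waiting period.
Adding 28 calendar days to 10 January 2024 gives 7 February 2024, which is the date on which the withholding of payment becomes due.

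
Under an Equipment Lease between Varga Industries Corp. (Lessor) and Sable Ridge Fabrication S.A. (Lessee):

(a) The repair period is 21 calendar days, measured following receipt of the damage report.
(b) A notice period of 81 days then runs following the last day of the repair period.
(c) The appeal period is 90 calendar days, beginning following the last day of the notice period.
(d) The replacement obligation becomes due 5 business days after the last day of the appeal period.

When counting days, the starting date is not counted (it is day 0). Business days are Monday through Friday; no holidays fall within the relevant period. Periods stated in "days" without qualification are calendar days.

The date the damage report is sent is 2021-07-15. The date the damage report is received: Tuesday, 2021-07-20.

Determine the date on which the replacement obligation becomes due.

The last day of the repair period: 2021-07-20 + 21 days = 2021-08-10.
The last day of the notice period: 81 calendar days after 2021-08-10 is 2021-10-30.
The last day of the appeal period: 2021-10-30 + 90 days = 2022-01-28.
The date on which the replacement obligation becomes due: counting 5 business days from Friday, 2022-01-28 (Jan 31, Feb 1, Feb 2, Feb 3, Feb 4, skipping weekends) reaches Friday, 2022-02-04.

2022-02-04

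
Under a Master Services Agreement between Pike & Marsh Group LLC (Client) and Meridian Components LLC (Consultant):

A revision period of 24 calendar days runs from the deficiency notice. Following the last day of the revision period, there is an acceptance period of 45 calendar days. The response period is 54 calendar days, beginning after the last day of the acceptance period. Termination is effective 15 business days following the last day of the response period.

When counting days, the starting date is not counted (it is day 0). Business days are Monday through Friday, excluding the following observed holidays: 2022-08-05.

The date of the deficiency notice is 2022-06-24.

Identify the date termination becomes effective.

The last day of the revision period: 2022-06-24 + 24 days = 2022-07-18.
The last day of the acceptance period: 45 calendar days after 2022-07-18 is 2022-09-01.
The last day of the response period: 54 calendar days after 2022-09-01 is 2022-10-25.
The date termination becomes effective: counting 15 business days from Tuesday, 2022-10-25 (Oct 26, Oct 27, Oct 28, Oct 31, …, Nov 11, Nov 14, Nov 15, skipping weekends) reaches Tuesday, 2022-11-15.

2022-11-15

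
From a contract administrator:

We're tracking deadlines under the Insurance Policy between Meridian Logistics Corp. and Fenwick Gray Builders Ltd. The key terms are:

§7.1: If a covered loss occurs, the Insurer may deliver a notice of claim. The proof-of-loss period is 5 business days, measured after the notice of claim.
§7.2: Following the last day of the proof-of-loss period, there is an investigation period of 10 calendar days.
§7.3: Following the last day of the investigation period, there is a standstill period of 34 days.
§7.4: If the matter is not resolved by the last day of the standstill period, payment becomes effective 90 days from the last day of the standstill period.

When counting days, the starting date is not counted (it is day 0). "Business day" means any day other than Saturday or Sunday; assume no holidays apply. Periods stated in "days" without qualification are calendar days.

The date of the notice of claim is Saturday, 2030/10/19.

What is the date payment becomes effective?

The last day of the proof-of-loss period: 5 business days after Saturday, 2030/10/19, skipping weekends — Oct 21, Oct 22, Oct 23, Oct 24, Oct 25 — lands on Friday, 2030/10/25.
The last day of the investigation period: 10 calendar days after 2030/10/25 is 2030/11/04.
Adding 34 calendar days to 2030/11/04 gives 2030/12/08, which is the last day of the standstill period.
Adding 90 calendar days to 2030/12/08 gives 2031/03/08, which is the date payment becomes effective.

2031/03/08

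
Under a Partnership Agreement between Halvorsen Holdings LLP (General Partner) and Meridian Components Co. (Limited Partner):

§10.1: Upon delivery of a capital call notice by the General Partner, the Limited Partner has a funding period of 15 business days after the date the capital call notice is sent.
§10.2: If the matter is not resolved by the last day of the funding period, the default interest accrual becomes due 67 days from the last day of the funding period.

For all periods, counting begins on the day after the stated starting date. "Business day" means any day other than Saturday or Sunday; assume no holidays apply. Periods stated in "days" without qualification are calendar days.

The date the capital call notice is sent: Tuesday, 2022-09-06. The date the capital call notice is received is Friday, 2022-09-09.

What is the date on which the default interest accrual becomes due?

From Tuesday, 2022-09-06, 15 business days (Sep 7, Sep 8, Sep 9, Sep 12, …, Sep 23, Sep 26, Sep 27, skipping weekends) brings us to Tuesday, 2022-09-27, which is the last day of the funding period.
Adding 67 calendar days to 2022-09-27 gives 2022-12-03, which is the date on which the default interest accrual becomes due.

2022-12-03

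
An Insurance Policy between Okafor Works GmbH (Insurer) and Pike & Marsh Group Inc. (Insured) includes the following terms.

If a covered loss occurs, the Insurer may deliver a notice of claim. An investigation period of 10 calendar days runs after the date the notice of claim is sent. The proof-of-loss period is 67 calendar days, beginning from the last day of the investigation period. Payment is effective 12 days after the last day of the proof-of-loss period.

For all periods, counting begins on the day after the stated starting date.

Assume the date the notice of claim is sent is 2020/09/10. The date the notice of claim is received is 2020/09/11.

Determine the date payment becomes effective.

2020/12/08

The last day of the investigation period: 2020/09/10 + 10 days = 2020/09/20.
The last day of the proof-of-loss period: 67 calendar days after 2020/09/20 is 2020/11/26.
Adding 12 calendar days to 2020/11/26 gives 2020/12/08, which is the date payment becomes effective.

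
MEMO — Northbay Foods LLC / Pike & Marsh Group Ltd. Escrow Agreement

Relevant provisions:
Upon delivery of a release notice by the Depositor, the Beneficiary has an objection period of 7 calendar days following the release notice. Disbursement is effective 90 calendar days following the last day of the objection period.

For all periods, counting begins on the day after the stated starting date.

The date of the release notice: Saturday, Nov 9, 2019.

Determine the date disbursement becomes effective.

Adding 7 calendar days to Nov 9, 2019 gives Nov 16, 2019, which is the last day of the objection period.
Adding 90 calendar days to Nov 16, 2019 gives Feb 14, 2020, which is the date disbursement becomes effective.

Feb 14, 2020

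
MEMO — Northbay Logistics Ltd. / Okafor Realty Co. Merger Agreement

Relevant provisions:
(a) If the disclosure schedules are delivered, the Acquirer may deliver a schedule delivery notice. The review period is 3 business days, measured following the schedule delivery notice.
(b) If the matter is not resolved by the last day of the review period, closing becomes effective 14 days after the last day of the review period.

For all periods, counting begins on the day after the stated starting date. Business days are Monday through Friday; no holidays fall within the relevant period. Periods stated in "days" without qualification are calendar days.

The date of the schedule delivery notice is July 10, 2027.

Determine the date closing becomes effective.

From Saturday, July 10, 2027, 3 business days (Jul 12, Jul 13, Jul 14, skipping weekends) brings us to Wednesday, July 14, 2027, which is the last day of the review period.
Adding 14 calendar days to July 14, 2027 gives July 28, 2027, which is the date closing becomes effective.

July 28, 2027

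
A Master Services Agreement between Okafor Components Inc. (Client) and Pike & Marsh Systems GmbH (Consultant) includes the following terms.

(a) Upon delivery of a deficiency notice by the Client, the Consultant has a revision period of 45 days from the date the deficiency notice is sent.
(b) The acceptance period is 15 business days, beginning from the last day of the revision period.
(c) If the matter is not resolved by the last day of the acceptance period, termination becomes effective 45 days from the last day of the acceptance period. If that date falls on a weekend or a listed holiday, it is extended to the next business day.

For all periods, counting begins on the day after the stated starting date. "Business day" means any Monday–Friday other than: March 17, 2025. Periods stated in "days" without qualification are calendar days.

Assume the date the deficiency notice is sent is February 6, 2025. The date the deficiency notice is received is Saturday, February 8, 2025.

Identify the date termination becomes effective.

Adding 45 calendar days to February 6, 2025 gives March 23, 2025, which is the last day of the revision period.
From Sunday, March 23, 2025, 15 business days (Mar 24, Mar 25, Mar 26, Mar 27, …, Apr 9, Apr 10, Apr 11, skipping weekends) brings us to Friday, April 11, 2025, which is the last day of the acceptance period.
The date termination becomes effective: 45 calendar days after April 11, 2025 is May 26, 2025. May 26, 2025 is a Monday and is not a listed holiday, so no roll-forward applies.

May 26, 2025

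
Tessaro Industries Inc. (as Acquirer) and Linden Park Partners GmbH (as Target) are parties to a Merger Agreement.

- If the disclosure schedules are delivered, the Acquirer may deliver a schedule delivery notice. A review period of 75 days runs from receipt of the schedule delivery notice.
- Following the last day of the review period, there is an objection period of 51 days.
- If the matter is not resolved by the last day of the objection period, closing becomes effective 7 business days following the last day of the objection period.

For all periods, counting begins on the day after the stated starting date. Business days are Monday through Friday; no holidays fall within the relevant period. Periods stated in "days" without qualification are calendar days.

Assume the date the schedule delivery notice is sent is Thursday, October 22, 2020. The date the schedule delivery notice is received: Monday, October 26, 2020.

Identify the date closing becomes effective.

March 10, 2021

The last day of the review period: 75 calendar days after October 26, 2020 is January 9, 2021.
The last day of the objection period: 51 calendar days after January 9, 2021 is March 1, 2021.
The date closing becomes effective: counting 7 business days from Monday, March 1, 2021 (Mar 2, Mar 3, Mar 4, Mar 5, Mar 8, Mar 9, Mar 10, skipping weekends) reaches Wednesday, March 10, 2021.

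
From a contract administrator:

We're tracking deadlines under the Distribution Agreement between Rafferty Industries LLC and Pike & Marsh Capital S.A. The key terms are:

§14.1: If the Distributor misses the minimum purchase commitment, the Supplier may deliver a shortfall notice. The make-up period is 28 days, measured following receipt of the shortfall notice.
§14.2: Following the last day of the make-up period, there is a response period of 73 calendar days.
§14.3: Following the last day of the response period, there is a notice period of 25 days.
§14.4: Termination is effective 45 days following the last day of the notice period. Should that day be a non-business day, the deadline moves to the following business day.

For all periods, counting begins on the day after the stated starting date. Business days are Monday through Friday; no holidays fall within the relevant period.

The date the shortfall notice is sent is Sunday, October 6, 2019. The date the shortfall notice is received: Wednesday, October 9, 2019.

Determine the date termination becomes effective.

March 30, 2020

Adding 28 calendar days to October 9, 2019 gives November 6, 2019, which is the last day of the make-up period.
The last day of the response period: 73 calendar days after November 6, 2019 is January 18, 2020.
The last day of the notice period: January 18, 2020 + 25 days = February 12, 2020.
Adding 45 calendar days to February 12, 2020 gives March 28, 2020, which is the date termination becomes effective. That falls on a Saturday, so it rolls to the next business day, Monday, March 30, 2020.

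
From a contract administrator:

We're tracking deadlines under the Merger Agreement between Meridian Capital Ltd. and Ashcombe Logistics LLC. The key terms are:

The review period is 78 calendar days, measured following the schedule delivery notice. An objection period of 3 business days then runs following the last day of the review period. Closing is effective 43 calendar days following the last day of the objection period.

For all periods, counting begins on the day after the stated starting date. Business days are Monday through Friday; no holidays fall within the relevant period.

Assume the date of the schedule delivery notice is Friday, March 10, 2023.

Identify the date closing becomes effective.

The last day of the review period: March 10, 2023 + 78 days = May 27, 2023.
The last day of the objection period: counting 3 business days from Saturday, May 27, 2023 (May 29, May 30, May 31, skipping weekends) reaches Wednesday, May 31, 2023.
The date closing becomes effective: 43 calendar days after May 31, 2023 is July 13, 2023.

July 13, 2023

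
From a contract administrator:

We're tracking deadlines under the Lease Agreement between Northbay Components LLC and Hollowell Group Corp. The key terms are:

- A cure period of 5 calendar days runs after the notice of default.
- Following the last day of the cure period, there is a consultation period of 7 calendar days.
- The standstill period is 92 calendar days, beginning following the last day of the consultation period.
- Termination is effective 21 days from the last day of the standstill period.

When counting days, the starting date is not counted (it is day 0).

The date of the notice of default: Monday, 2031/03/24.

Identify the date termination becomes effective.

The last day of the cure period: 5 calendar days after 2031/03/24 is 2031/03/29.
The last day of the consultation period: 2031/03/29 + 7 days = 2031/04/05.
The last day of the standstill period: 2031/04/05 + 92 days = 2031/07/06.
The date termination becomes effective: 21 calendar days after 2031/07/06 is 2031/07/27.

2031/07/27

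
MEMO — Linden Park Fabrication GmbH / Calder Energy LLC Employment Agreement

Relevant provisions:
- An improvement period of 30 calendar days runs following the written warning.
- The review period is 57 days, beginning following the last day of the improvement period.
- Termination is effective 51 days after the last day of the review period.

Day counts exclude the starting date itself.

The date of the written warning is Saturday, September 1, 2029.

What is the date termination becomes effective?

Adding 30 calendar days to September 1, 2029 gives October 1, 2029, which is the last day of the improvement period.
The last day of the review period: October 1, 2029 + 57 days = November 27, 2029.
Adding 51 calendar days to November 27, 2029 gives January 17, 2030, which is the date termination becomes effective.

January 17, 2030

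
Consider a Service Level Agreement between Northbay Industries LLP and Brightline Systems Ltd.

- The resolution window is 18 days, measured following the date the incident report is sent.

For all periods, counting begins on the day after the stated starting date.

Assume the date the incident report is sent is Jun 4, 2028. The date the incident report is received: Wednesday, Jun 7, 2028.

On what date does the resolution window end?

The last day of the resolution window: 18 calendar days after Jun 4, 2028 is Jun 22, 2028.

Jun 22, 2028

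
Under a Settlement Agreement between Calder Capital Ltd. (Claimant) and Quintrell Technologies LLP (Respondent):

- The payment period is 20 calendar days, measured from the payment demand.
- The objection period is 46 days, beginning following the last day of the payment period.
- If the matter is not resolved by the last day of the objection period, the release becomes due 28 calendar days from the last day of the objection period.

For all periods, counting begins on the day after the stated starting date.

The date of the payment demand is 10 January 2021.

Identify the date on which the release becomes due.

The last day of the payment period: 20 calendar days after 10 January 2021 is 30 January 2021.
Adding 46 calendar days to 30 January 2021 gives 17 March 2021, which is the last day of the objection period.
The date on which the release becomes due: 17 March 2021 + 28 days = 14 April 2021.

14 April 2021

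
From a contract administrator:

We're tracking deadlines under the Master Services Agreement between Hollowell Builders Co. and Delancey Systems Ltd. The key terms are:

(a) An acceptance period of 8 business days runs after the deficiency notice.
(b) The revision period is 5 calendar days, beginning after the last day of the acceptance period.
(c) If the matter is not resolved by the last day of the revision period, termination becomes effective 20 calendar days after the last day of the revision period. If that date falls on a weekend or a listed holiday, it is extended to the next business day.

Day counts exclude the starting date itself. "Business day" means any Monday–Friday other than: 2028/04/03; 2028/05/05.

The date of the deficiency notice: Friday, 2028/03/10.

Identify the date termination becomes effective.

2028/04/17

The last day of the acceptance period: counting 8 business days from Friday, 2028/03/10 (Mar 13, Mar 14, Mar 15, Mar 16, Mar 17, Mar 20, Mar 21, Mar 22, skipping weekends) reaches Wednesday, 2028/03/22.
The last day of the revision period: 2028/03/22 + 5 days = 2028/03/27.
The date termination becomes effective: 2028/03/27 + 20 days = 2028/04/16. That falls on a Sunday, so it rolls to the next business day, Monday, 2028/04/17.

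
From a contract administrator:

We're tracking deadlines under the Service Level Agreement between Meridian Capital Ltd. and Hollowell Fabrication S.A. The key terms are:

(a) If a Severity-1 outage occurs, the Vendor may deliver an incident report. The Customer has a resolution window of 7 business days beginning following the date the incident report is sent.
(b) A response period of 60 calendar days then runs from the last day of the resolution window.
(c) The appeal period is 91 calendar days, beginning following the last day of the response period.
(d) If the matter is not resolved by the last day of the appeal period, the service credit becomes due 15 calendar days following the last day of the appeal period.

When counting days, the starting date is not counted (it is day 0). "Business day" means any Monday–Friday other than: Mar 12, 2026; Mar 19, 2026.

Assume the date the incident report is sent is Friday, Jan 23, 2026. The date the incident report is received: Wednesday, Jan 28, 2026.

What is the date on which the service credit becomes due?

The last day of the resolution window: 7 business days after Friday, Jan 23, 2026, skipping weekends — Jan 26, Jan 27, Jan 28, Jan 29, Jan 30, Feb 2, Feb 3 — lands on Tuesday, Feb 3, 2026.
Adding 60 calendar days to Feb 3, 2026 gives Apr 4, 2026, which is the last day of the response period.
The last day of the appeal period: 91 calendar days after Apr 4, 2026 is Jul 4, 2026.
The date on which the service credit becomes due: Jul 4, 2026 + 15 days = Jul 19, 2026.

Jul 19, 2026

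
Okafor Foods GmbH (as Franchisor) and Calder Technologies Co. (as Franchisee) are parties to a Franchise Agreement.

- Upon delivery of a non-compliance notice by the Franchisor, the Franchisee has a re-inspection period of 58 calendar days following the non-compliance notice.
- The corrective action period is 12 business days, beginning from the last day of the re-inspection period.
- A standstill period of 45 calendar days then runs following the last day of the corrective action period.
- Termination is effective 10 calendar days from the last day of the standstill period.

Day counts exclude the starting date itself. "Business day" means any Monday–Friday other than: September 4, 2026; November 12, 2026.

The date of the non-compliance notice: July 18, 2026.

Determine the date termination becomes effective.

November 24, 2026

The last day of the re-inspection period: July 18, 2026 + 58 days = September 14, 2026.
The last day of the corrective action period: 12 business days after Monday, September 14, 2026, skipping weekends — Sep 15, Sep 16, Sep 17, Sep 18, …, Sep 28, Sep 29, Sep 30 — lands on Wednesday, September 30, 2026.
Adding 45 calendar days to September 30, 2026 gives November 14, 2026, which is the last day of the standstill period.
Adding 10 calendar days to November 14, 2026 gives November 24, 2026, which is the date termination becomes effective.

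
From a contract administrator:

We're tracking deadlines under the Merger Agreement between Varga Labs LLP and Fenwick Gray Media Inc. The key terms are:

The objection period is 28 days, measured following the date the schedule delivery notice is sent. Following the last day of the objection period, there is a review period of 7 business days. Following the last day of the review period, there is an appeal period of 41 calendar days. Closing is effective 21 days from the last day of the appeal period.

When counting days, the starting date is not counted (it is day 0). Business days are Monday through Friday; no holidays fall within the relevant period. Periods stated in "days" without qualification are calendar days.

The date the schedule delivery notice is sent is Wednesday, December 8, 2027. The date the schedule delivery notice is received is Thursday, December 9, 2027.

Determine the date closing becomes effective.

March 16, 2028

The last day of the objection period: 28 calendar days after December 8, 2027 is January 5, 2028.
The last day of the review period: counting 7 business days from Wednesday, January 5, 2028 (Jan 6, Jan 7, Jan 10, Jan 11, Jan 12, Jan 13, Jan 14, skipping weekends) reaches Friday, January 14, 2028.
The last day of the appeal period: 41 calendar days after January 14, 2028 is February 24, 2028.
The date closing becomes effective: 21 calendar days after February 24, 2028 is March 16, 2028.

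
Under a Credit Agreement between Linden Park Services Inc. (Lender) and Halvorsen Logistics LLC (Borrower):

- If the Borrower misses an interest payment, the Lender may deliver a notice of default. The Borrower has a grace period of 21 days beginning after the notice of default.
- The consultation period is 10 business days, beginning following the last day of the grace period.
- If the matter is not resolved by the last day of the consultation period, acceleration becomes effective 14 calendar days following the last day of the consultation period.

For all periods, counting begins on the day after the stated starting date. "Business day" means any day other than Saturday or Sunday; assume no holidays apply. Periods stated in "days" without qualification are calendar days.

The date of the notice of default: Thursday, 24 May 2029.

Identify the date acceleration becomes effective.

The last day of the grace period: 24 May 2029 + 21 days = 14 June 2029.
The last day of the consultation period: 10 business days after Thursday, 14 June 2029, skipping weekends — Jun 15, Jun 18, Jun 19, Jun 20, Jun 21, Jun 22, Jun 25, Jun 26, Jun 27, Jun 28 — lands on Thursday, 28 June 2029.
The date acceleration becomes effective: 14 calendar days after 28 June 2029 is 12 July 2029.

12 July 2029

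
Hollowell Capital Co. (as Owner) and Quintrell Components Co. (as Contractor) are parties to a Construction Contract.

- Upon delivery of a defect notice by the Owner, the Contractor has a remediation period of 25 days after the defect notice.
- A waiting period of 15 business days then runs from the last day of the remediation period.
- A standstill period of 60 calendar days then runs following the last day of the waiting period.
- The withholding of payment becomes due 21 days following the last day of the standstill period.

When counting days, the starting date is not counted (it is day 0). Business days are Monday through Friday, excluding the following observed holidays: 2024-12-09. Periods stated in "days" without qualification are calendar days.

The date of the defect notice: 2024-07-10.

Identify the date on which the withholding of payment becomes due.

The last day of the remediation period: 25 calendar days after 2024-07-10 is 2024-08-04.
From Sunday, 2024-08-04, 15 business days (Aug 5, Aug 6, Aug 7, Aug 8, …, Aug 21, Aug 22, Aug 23, skipping weekends) brings us to Friday, 2024-08-23, which is the last day of the waiting period.
The last day of the standstill period: 2024-08-23 + 60 days = 2024-10-22.
The date on which the withholding of payment becomes due: 21 calendar days after 2024-10-22 is 2024-11-12.

2024-11-12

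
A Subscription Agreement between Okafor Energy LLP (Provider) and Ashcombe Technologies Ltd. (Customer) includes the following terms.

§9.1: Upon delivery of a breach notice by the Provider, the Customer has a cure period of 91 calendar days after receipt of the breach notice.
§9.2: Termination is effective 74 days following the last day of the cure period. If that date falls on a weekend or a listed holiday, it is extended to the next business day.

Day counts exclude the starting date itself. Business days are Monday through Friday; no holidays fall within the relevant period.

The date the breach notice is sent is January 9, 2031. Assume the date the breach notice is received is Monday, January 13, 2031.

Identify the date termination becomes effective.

June 27, 2031

The last day of the cure period: January 13, 2031 + 91 days = April 14, 2031.
Adding 74 calendar days to April 14, 2031 gives June 27, 2031, which is the date termination becomes effective. June 27, 2031 is a Friday, so no roll-forward applies.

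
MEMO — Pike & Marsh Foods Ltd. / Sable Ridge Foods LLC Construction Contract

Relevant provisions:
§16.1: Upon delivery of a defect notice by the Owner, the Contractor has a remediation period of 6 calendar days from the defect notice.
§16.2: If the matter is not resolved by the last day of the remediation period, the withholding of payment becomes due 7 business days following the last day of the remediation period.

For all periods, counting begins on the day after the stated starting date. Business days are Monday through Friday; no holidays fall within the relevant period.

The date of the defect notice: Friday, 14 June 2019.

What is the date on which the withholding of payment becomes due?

1 July 2019

The last day of the remediation period: 6 calendar days after 14 June 2019 is 20 June 2019.
From Thursday, 20 June 2019, 7 business days (Jun 21, Jun 24, Jun 25, Jun 26, Jun 27, Jun 28, Jul 1, skipping weekends) brings us to Monday, 1 July 2019, which is the date on which the withholding of payment becomes due.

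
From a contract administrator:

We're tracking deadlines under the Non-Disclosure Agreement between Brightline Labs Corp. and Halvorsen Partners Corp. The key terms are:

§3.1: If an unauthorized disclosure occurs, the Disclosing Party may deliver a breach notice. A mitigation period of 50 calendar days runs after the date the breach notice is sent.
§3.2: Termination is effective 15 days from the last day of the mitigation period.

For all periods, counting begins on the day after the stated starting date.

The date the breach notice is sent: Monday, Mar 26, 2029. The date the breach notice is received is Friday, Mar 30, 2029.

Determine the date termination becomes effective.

May 30, 2029

The last day of the mitigation period: Mar 26, 2029 + 50 days = May 15, 2029.
The date termination becomes effective: 15 calendar days after May 15, 2029 is May 30, 2029.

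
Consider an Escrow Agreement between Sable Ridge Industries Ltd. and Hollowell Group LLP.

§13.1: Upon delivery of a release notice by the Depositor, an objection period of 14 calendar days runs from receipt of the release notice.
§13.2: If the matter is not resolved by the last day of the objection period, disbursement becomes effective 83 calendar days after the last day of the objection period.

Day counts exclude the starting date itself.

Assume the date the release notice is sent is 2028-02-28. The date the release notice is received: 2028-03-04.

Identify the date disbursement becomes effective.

Adding 14 calendar days to 2028-03-04 gives 2028-03-18, which is the last day of the objection period.
Adding 83 calendar days to 2028-03-18 gives 2028-06-09, which is the date disbursement becomes effective.

2028-06-09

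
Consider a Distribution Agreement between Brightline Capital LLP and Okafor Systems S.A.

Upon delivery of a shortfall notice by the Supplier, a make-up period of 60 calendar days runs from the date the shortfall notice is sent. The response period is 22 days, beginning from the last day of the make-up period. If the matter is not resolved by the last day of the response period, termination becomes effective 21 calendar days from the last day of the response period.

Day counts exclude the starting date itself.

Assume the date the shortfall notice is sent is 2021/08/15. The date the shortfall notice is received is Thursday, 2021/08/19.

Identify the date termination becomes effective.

Adding 60 calendar days to 2021/08/15 gives 2021/10/14, which is the last day of the make-up period.
The last day of the response period: 2021/10/14 + 22 days = 2021/11/05.
The date termination becomes effective: 2021/11/05 + 21 days = 2021/11/26.

2021/11/26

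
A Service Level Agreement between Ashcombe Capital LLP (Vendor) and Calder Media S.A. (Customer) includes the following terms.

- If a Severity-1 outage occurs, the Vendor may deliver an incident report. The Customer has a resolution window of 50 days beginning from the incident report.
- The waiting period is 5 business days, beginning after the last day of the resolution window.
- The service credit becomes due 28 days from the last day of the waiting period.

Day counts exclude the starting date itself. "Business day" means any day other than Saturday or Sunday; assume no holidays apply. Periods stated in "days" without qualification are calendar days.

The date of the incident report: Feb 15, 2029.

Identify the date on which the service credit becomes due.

Adding 50 calendar days to Feb 15, 2029 gives Apr 6, 2029, which is the last day of the resolution window.
From Friday, Apr 6, 2029, 5 business days (Apr 9, Apr 10, Apr 11, Apr 12, Apr 13, skipping weekends) brings us to Friday, Apr 13, 2029, which is the last day of the waiting period.
Adding 28 calendar days to Apr 13, 2029 gives May 11, 2029, which is the date on which the service credit becomes due.

May 11, 2029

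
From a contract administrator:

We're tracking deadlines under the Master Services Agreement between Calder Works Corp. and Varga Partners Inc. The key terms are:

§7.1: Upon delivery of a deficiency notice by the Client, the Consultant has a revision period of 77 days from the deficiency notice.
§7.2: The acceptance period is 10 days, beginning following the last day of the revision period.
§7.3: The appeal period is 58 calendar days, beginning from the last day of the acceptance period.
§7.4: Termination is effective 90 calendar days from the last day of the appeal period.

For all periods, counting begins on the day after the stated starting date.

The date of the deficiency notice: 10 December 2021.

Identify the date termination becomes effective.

2 August 2022

The last day of the revision period: 10 December 2021 + 77 days = 25 February 2022.
Adding 10 calendar days to 25 February 2022 gives 7 March 2022, which is the last day of the acceptance period.
The last day of the appeal period: 58 calendar days after 7 March 2022 is 4 May 2022.
The date termination becomes effective: 4 May 2022 + 90 days = 2 August 2022.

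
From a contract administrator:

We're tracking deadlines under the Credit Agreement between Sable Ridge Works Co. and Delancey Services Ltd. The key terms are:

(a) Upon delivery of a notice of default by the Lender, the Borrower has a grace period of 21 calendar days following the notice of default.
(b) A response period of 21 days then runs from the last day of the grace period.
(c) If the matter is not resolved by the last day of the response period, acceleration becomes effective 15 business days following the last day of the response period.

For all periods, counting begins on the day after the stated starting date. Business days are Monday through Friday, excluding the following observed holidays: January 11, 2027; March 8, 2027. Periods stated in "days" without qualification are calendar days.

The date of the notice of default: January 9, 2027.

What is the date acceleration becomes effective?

March 15, 2027

The last day of the grace period: 21 calendar days after January 9, 2027 is January 30, 2027.
The last day of the response period: 21 calendar days after January 30, 2027 is February 20, 2027.
The date acceleration becomes effective: counting 15 business days from Saturday, February 20, 2027 (Feb 22, Feb 23, Feb 24, Feb 25, …, Mar 11, Mar 12, Mar 15, skipping weekends and the listed holiday on Mar 8) reaches Monday, March 15, 2027.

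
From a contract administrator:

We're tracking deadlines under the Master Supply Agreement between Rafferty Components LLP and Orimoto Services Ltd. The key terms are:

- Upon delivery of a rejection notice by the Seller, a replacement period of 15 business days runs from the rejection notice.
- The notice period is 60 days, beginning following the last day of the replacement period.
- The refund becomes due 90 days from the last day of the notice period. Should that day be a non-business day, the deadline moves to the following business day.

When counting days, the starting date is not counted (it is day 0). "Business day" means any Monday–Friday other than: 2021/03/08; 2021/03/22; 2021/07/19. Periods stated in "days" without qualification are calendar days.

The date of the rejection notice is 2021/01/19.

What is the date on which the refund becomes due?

2021/07/09

From Tuesday, 2021/01/19, 15 business days (Jan 20, Jan 21, Jan 22, Jan 25, …, Feb 5, Feb 8, Feb 9, skipping weekends) brings us to Tuesday, 2021/02/09, which is the last day of the replacement period.
Adding 60 calendar days to 2021/02/09 gives 2021/04/10, which is the last day of the notice period.
Adding 90 calendar days to 2021/04/10 gives 2021/07/09, which is the date on which the refund becomes due. 2021/07/09 is a Friday and is not a listed holiday, so no roll-forward applies.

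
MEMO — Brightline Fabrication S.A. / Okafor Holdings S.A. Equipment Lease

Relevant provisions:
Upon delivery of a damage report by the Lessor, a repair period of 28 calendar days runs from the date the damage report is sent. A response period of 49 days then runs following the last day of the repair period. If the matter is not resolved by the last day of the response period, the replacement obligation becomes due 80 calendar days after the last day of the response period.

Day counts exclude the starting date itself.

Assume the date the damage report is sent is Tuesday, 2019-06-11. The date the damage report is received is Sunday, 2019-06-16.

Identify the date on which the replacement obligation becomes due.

Adding 28 calendar days to 2019-06-11 gives 2019-07-09, which is the last day of the repair period.
The last day of the response period: 49 calendar days after 2019-07-09 is 2019-08-27.
The date on which the replacement obligation becomes due: 2019-08-27 + 80 days = 2019-11-15.

2019-11-15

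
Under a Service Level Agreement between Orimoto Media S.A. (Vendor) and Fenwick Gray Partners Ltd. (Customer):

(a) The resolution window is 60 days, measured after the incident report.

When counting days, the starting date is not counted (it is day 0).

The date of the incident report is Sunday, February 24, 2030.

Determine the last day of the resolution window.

April 25, 2030

The last day of the resolution window: 60 calendar days after February 24, 2030 is April 25, 2030.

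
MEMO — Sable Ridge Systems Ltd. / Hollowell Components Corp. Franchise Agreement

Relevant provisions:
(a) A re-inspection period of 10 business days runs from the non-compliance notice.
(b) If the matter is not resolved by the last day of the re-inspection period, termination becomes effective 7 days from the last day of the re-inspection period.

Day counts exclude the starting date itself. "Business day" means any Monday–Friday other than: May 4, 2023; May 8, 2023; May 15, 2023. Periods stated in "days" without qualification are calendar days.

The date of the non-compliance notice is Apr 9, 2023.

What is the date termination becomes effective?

The last day of the re-inspection period: counting 10 business days from Sunday, Apr 9, 2023 (Apr 10, Apr 11, Apr 12, Apr 13, Apr 14, Apr 17, Apr 18, Apr 19, Apr 20, Apr 21, skipping weekends) reaches Friday, Apr 21, 2023.
The date termination becomes effective: 7 calendar days after Apr 21, 2023 is Apr 28, 2023.

Apr 28, 2023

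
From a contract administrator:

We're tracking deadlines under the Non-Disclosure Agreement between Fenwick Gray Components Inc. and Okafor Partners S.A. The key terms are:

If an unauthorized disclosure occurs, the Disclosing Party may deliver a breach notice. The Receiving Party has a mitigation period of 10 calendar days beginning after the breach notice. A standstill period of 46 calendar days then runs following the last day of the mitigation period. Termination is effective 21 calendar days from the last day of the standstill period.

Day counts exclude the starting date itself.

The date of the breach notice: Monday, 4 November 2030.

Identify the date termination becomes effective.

20 January 2031

Adding 10 calendar days to 4 November 2030 gives 14 November 2030, which is the last day of the mitigation period.
Adding 46 calendar days to 14 November 2030 gives 30 December 2030, which is the last day of the standstill period.
The date termination becomes effective: 30 December 2030 + 21 days = 20 January 2031.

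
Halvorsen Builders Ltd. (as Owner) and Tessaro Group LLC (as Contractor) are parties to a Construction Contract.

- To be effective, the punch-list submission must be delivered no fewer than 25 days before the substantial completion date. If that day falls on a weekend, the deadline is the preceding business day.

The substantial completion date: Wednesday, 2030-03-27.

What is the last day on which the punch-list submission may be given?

2030-03-01

Counting back 25 calendar days from 2030-03-27 gives 2030-03-02. That is a Saturday, so the deadline moves back to Friday, 2030-03-01.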